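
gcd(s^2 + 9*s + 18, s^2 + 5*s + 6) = s + 3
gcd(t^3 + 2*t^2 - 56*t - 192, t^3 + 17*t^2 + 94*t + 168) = t^2 + 10*t + 24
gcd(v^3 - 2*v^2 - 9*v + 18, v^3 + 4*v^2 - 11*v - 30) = v - 3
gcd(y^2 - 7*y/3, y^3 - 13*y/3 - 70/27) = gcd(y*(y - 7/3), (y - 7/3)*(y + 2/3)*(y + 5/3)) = y - 7/3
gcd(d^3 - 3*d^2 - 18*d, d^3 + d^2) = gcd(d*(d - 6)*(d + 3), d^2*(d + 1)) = d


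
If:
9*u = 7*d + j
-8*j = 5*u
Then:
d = 11*u/8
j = -5*u/8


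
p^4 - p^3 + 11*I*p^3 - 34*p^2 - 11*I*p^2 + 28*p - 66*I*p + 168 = (p - 3)*(p + 2)*(p + 4*I)*(p + 7*I)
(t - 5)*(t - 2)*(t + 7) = t^3 - 39*t + 70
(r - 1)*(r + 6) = r^2 + 5*r - 6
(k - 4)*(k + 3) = k^2 - k - 12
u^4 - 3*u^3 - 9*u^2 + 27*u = u*(u - 3)^2*(u + 3)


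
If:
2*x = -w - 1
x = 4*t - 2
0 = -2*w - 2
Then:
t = 1/2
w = -1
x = 0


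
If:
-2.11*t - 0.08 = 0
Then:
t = -0.04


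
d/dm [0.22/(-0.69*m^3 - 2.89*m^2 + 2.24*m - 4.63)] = (0.4554*m^2 + 1.2716*m - 0.4928)/(0.69*m^3 + 2.89*m^2 - 2.24*m + 4.63)^2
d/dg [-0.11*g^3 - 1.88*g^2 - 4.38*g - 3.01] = -0.33*g^2 - 3.76*g - 4.38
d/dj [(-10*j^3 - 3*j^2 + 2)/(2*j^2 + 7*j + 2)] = (-20*j^4 - 140*j^3 - 81*j^2 - 20*j - 14)/(4*j^4 + 28*j^3 + 57*j^2 + 28*j + 4)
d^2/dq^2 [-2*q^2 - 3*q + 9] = -4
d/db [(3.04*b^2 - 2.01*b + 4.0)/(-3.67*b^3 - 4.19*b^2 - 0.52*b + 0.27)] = (11.1568*b^4 - 14.7534*b^3 + 34.0373*b^2 + 35.1616*b + 1.5373)/(13.4689*b^6 + 30.7546*b^5 + 21.3729*b^4 + 2.3758*b^3 - 1.9922*b^2 - 0.2808*b + 0.0729)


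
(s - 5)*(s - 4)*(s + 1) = s^3 - 8*s^2 + 11*s + 20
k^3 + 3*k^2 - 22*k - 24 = (k - 4)*(k + 1)*(k + 6)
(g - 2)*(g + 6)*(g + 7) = g^3 + 11*g^2 + 16*g - 84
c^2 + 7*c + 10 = (c + 2)*(c + 5)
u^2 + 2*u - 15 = (u - 3)*(u + 5)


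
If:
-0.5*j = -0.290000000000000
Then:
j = 0.58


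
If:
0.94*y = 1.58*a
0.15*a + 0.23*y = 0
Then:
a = 0.00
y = 0.00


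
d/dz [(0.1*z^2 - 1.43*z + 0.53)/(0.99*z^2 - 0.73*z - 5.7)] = (1.3427*z^2 - 2.1894*z + 8.5379)/(0.9801*z^4 - 1.4454*z^3 - 10.7531*z^2 + 8.322*z + 32.49)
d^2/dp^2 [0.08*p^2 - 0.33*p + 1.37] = 0.160000000000000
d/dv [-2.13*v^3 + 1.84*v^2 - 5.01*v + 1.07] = -6.39*v^2 + 3.68*v - 5.01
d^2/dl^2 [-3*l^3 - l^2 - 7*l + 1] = -18*l - 2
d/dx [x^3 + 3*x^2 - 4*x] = 3*x^2 + 6*x - 4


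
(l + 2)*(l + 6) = l^2 + 8*l + 12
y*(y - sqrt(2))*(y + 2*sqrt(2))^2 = y^4 + 3*sqrt(2)*y^3 - 8*sqrt(2)*y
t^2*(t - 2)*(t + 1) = t^4 - t^3 - 2*t^2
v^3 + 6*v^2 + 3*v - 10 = (v - 1)*(v + 2)*(v + 5)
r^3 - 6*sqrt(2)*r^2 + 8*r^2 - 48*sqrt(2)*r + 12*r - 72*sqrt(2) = (r + 2)*(r + 6)*(r - 6*sqrt(2))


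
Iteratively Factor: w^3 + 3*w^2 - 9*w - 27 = (w - 3)*(w^2 + 6*w + 9) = (w - 3)*(w + 3)*(w + 3)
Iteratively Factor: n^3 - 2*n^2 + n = (n - 1)*(n^2 - n) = n*(n - 1)*(n - 1)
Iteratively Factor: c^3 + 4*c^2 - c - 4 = (c + 4)*(c^2 - 1) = (c + 1)*(c + 4)*(c - 1)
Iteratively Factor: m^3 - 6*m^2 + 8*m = (m)*(m^2 - 6*m + 8) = m*(m - 2)*(m - 4)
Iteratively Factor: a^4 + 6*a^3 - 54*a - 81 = (a + 3)*(a^3 + 3*a^2 - 9*a - 27) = (a + 3)^2*(a^2 - 9) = (a + 3)^3*(a - 3)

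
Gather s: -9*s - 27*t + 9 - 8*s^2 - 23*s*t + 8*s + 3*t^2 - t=-8*s^2 + s*(-23*t - 1) + 3*t^2 - 28*t + 9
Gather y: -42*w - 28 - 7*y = -42*w - 7*y - 28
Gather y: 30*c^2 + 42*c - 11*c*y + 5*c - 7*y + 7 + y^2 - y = 30*c^2 + 47*c + y^2 + y*(-11*c - 8) + 7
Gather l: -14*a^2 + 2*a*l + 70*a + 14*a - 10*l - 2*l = -14*a^2 + 84*a + l*(2*a - 12)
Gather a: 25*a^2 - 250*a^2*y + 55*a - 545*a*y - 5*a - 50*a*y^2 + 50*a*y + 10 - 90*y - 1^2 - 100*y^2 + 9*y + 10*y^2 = a^2*(25 - 250*y) + a*(-50*y^2 - 495*y + 50) - 90*y^2 - 81*y + 9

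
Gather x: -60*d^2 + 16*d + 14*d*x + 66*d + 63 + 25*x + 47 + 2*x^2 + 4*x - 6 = -60*d^2 + 82*d + 2*x^2 + x*(14*d + 29) + 104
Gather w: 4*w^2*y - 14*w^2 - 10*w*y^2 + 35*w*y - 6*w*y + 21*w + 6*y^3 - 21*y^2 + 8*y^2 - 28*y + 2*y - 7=w^2*(4*y - 14) + w*(-10*y^2 + 29*y + 21) + 6*y^3 - 13*y^2 - 26*y - 7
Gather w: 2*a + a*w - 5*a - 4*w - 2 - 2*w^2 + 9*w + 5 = -3*a - 2*w^2 + w*(a + 5) + 3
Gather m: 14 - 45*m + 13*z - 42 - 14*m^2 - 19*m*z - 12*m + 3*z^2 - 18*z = -14*m^2 + m*(-19*z - 57) + 3*z^2 - 5*z - 28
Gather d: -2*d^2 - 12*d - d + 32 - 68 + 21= -2*d^2 - 13*d - 15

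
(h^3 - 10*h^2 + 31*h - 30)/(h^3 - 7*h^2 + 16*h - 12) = (h - 5)/(h - 2)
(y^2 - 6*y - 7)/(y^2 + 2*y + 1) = (y - 7)/(y + 1)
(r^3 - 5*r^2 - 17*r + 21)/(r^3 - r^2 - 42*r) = (r^2 + 2*r - 3)/(r*(r + 6))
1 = 1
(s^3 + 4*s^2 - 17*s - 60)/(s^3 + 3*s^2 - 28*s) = (s^2 + 8*s + 15)/(s*(s + 7))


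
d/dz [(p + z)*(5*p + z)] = 6*p + 2*z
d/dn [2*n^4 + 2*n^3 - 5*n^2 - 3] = 2*n*(4*n^2 + 3*n - 5)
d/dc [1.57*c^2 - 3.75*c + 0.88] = 3.14*c - 3.75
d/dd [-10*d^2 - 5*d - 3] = -20*d - 5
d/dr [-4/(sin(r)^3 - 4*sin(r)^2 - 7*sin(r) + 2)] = 4*(3*sin(r)^2 - 8*sin(r) - 7)*cos(r)/(sin(r)^3 - 4*sin(r)^2 - 7*sin(r) + 2)^2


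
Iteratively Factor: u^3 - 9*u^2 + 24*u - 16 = (u - 4)*(u^2 - 5*u + 4) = (u - 4)*(u - 1)*(u - 4)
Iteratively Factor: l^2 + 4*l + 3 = (l + 3)*(l + 1)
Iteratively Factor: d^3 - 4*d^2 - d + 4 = (d + 1)*(d^2 - 5*d + 4) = (d - 4)*(d + 1)*(d - 1)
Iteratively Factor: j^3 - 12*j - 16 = (j + 2)*(j^2 - 2*j - 8) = (j + 2)^2*(j - 4)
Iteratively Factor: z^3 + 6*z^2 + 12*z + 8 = (z + 2)*(z^2 + 4*z + 4) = (z + 2)^2*(z + 2)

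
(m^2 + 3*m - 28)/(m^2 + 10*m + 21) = (m - 4)/(m + 3)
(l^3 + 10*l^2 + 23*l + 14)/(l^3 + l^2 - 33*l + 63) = (l^2 + 3*l + 2)/(l^2 - 6*l + 9)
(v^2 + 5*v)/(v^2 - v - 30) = v/(v - 6)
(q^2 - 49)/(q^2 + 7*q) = (q - 7)/q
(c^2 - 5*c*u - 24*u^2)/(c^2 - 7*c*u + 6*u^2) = (c^2 - 5*c*u - 24*u^2)/(c^2 - 7*c*u + 6*u^2)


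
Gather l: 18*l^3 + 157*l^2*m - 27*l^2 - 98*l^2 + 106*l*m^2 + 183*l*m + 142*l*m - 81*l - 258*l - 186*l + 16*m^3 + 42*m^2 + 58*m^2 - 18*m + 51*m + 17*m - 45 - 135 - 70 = 18*l^3 + l^2*(157*m - 125) + l*(106*m^2 + 325*m - 525) + 16*m^3 + 100*m^2 + 50*m - 250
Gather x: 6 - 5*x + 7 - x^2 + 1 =-x^2 - 5*x + 14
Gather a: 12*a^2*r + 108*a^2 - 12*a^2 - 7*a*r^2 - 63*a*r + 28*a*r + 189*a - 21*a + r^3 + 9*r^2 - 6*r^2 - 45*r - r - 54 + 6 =a^2*(12*r + 96) + a*(-7*r^2 - 35*r + 168) + r^3 + 3*r^2 - 46*r - 48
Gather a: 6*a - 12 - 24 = 6*a - 36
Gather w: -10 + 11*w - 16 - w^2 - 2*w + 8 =-w^2 + 9*w - 18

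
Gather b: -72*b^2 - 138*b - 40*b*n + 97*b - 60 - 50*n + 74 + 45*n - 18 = -72*b^2 + b*(-40*n - 41) - 5*n - 4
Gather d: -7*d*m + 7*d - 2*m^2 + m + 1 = d*(7 - 7*m) - 2*m^2 + m + 1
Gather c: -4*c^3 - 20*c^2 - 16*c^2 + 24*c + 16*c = -4*c^3 - 36*c^2 + 40*c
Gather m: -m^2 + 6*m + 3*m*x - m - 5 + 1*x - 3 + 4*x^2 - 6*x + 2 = -m^2 + m*(3*x + 5) + 4*x^2 - 5*x - 6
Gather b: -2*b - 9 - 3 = -2*b - 12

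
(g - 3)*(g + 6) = g^2 + 3*g - 18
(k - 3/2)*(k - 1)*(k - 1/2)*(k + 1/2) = k^4 - 5*k^3/2 + 5*k^2/4 + 5*k/8 - 3/8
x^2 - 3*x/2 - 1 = (x - 2)*(x + 1/2)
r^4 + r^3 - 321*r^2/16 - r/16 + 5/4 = (r - 4)*(r - 1/4)*(r + 1/4)*(r + 5)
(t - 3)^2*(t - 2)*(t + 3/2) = t^4 - 13*t^3/2 + 9*t^2 + 27*t/2 - 27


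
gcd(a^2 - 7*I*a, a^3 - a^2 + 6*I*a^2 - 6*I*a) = a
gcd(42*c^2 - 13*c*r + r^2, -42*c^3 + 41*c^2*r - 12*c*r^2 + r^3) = -7*c + r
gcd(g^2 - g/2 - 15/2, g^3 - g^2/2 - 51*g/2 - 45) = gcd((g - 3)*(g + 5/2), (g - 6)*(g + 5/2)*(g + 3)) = g + 5/2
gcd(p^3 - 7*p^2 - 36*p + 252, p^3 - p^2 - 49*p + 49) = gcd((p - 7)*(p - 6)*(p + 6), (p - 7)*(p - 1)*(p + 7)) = p - 7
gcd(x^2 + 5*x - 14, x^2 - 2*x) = x - 2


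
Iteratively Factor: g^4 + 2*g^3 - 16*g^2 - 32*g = (g - 4)*(g^3 + 6*g^2 + 8*g) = (g - 4)*(g + 2)*(g^2 + 4*g) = g*(g - 4)*(g + 2)*(g + 4)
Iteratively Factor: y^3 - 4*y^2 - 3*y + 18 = (y - 3)*(y^2 - y - 6) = (y - 3)*(y + 2)*(y - 3)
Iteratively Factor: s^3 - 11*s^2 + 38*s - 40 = (s - 2)*(s^2 - 9*s + 20) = (s - 4)*(s - 2)*(s - 5)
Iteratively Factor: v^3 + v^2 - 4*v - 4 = (v + 1)*(v^2 - 4) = (v + 1)*(v + 2)*(v - 2)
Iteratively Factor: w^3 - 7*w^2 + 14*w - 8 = (w - 1)*(w^2 - 6*w + 8) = (w - 4)*(w - 1)*(w - 2)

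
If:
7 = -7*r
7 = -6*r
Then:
No Solution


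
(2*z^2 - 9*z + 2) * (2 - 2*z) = -4*z^3 + 22*z^2 - 22*z + 4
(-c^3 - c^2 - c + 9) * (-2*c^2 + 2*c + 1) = 2*c^5 - c^3 - 21*c^2 + 17*c + 9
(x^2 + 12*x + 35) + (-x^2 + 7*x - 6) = 19*x + 29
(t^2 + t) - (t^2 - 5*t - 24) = 6*t + 24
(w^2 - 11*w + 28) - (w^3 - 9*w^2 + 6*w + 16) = -w^3 + 10*w^2 - 17*w + 12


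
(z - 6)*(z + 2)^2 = z^3 - 2*z^2 - 20*z - 24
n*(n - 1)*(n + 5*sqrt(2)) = n^3 - n^2 + 5*sqrt(2)*n^2 - 5*sqrt(2)*n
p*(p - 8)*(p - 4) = p^3 - 12*p^2 + 32*p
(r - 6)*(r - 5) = r^2 - 11*r + 30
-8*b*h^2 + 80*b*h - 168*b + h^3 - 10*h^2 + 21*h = (-8*b + h)*(h - 7)*(h - 3)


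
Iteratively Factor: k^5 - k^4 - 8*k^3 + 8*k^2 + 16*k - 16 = (k - 1)*(k^4 - 8*k^2 + 16) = (k - 2)*(k - 1)*(k^3 + 2*k^2 - 4*k - 8) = (k - 2)*(k - 1)*(k + 2)*(k^2 - 4) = (k - 2)^2*(k - 1)*(k + 2)*(k + 2)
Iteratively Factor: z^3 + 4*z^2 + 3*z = (z + 1)*(z^2 + 3*z) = z*(z + 1)*(z + 3)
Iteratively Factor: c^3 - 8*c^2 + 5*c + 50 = (c - 5)*(c^2 - 3*c - 10) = (c - 5)^2*(c + 2)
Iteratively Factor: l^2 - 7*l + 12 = (l - 4)*(l - 3)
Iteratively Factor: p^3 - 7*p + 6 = (p - 1)*(p^2 + p - 6) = (p - 1)*(p + 3)*(p - 2)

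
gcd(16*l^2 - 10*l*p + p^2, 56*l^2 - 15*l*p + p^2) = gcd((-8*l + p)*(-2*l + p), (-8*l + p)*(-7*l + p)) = -8*l + p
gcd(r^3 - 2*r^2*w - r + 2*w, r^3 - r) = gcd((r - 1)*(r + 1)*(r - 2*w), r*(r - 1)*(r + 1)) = r^2 - 1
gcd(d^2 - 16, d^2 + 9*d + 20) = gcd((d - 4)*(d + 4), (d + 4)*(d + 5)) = d + 4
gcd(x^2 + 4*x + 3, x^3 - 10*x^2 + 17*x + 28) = x + 1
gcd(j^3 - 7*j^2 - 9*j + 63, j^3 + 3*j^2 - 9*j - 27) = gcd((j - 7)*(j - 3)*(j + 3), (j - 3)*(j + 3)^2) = j^2 - 9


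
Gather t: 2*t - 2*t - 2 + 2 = 0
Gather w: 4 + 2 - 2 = 4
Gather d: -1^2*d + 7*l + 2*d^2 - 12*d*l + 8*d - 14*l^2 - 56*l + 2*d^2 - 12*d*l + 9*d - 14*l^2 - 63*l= 4*d^2 + d*(16 - 24*l) - 28*l^2 - 112*l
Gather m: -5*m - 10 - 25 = -5*m - 35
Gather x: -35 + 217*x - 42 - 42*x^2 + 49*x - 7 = -42*x^2 + 266*x - 84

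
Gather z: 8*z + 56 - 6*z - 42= 2*z + 14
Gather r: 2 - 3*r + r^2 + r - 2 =r^2 - 2*r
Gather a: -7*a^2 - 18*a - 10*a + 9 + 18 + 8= -7*a^2 - 28*a + 35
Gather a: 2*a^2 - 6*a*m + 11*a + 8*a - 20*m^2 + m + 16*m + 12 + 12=2*a^2 + a*(19 - 6*m) - 20*m^2 + 17*m + 24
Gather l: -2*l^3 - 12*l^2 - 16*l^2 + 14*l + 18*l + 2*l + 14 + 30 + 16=-2*l^3 - 28*l^2 + 34*l + 60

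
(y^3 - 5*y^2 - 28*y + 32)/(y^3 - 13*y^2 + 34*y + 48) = (y^2 + 3*y - 4)/(y^2 - 5*y - 6)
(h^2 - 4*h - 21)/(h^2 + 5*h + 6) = (h - 7)/(h + 2)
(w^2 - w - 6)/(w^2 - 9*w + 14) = (w^2 - w - 6)/(w^2 - 9*w + 14)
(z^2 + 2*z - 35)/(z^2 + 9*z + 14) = (z - 5)/(z + 2)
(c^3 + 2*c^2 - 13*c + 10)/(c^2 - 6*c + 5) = (c^2 + 3*c - 10)/(c - 5)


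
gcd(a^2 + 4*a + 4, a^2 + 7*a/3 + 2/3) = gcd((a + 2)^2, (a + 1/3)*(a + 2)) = a + 2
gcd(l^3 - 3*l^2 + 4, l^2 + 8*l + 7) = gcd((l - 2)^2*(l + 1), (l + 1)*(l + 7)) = l + 1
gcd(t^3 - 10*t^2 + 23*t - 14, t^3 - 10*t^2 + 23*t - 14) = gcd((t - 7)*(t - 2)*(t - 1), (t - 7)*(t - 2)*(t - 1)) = t^3 - 10*t^2 + 23*t - 14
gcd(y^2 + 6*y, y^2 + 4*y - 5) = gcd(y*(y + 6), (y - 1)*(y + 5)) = 1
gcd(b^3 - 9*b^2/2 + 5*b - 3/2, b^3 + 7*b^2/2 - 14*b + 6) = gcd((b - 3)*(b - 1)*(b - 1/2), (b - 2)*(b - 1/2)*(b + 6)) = b - 1/2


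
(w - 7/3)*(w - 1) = w^2 - 10*w/3 + 7/3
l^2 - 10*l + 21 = (l - 7)*(l - 3)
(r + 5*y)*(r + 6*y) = r^2 + 11*r*y + 30*y^2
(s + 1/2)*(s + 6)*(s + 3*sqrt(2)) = s^3 + 3*sqrt(2)*s^2 + 13*s^2/2 + 3*s + 39*sqrt(2)*s/2 + 9*sqrt(2)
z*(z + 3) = z^2 + 3*z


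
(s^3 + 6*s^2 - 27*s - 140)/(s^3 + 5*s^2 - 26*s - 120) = (s + 7)/(s + 6)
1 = 1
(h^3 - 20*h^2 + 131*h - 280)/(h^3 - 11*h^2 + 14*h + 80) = (h - 7)/(h + 2)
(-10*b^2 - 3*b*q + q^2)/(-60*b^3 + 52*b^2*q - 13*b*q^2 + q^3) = (2*b + q)/(12*b^2 - 8*b*q + q^2)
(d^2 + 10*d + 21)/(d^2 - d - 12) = (d + 7)/(d - 4)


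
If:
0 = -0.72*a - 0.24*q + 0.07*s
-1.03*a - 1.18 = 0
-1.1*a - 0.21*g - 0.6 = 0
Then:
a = -1.15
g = 3.14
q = 0.291666666666667*s + 3.43689320388349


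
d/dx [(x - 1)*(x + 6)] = 2*x + 5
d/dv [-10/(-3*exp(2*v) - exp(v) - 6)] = (-60*exp(v) - 10)*exp(v)/(3*exp(2*v) + exp(v) + 6)^2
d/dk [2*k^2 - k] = 4*k - 1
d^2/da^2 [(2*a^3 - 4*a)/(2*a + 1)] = 4*(4*a^3 + 6*a^2 + 3*a + 4)/(8*a^3 + 12*a^2 + 6*a + 1)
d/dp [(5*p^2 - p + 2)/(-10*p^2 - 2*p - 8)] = (-5*p^2 - 10*p + 3)/(25*p^4 + 10*p^3 + 41*p^2 + 8*p + 16)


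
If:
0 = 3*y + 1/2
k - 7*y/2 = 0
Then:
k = -7/12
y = -1/6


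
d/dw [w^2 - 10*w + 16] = 2*w - 10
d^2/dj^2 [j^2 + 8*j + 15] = 2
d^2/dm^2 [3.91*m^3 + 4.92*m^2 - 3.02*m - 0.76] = 23.46*m + 9.84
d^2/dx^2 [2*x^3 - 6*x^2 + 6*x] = 12*x - 12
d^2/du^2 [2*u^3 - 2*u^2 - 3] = 12*u - 4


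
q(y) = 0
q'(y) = 0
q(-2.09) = 0.00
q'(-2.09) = 0.00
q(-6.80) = 0.00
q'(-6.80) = 0.00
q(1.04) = 0.00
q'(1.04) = 0.00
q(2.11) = 0.00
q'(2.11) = 0.00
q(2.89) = 0.00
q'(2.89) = 0.00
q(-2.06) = 0.00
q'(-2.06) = 0.00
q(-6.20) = 0.00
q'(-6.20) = 0.00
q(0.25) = 0.00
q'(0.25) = 0.00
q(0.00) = 0.00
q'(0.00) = 0.00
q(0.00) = 0.00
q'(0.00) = 0.00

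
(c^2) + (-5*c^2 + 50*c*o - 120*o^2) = -4*c^2 + 50*c*o - 120*o^2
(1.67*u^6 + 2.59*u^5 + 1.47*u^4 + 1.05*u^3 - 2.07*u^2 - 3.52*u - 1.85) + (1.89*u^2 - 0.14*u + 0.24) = 1.67*u^6 + 2.59*u^5 + 1.47*u^4 + 1.05*u^3 - 0.18*u^2 - 3.66*u - 1.61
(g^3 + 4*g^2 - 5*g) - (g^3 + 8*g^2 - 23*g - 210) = -4*g^2 + 18*g + 210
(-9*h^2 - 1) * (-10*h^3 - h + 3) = 90*h^5 + 19*h^3 - 27*h^2 + h - 3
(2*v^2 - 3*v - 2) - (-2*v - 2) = 2*v^2 - v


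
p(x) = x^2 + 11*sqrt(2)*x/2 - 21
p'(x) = 2*x + 11*sqrt(2)/2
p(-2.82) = -34.98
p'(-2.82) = 2.14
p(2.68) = 7.03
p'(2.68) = 13.14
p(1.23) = -9.92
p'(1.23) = 10.24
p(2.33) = 2.55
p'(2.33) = 12.44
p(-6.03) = -31.54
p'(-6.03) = -4.28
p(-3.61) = -36.05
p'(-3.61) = 0.56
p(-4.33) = -35.93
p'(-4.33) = -0.88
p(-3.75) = -36.11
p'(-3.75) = 0.28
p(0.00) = -21.00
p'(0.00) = 7.78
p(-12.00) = 29.66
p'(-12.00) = -16.22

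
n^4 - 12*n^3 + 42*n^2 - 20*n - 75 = (n - 5)^2*(n - 3)*(n + 1)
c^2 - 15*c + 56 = (c - 8)*(c - 7)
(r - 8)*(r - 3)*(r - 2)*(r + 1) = r^4 - 12*r^3 + 33*r^2 - 2*r - 48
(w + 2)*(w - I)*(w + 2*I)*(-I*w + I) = -I*w^4 + w^3 - I*w^3 + w^2 - 2*w - 2*I*w + 4*I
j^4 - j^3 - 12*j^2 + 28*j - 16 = (j - 2)^2*(j - 1)*(j + 4)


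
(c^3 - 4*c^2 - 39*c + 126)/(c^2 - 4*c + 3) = (c^2 - c - 42)/(c - 1)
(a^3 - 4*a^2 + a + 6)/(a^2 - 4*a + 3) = (a^2 - a - 2)/(a - 1)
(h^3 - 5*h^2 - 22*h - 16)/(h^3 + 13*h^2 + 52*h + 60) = (h^2 - 7*h - 8)/(h^2 + 11*h + 30)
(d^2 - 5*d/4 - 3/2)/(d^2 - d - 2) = (d + 3/4)/(d + 1)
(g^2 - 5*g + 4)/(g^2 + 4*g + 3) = (g^2 - 5*g + 4)/(g^2 + 4*g + 3)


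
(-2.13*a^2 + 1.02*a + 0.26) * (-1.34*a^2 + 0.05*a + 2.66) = 2.8542*a^4 - 1.4733*a^3 - 5.9632*a^2 + 2.7262*a + 0.6916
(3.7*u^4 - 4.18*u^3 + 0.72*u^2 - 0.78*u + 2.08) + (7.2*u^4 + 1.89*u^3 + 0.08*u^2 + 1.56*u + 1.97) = 10.9*u^4 - 2.29*u^3 + 0.8*u^2 + 0.78*u + 4.05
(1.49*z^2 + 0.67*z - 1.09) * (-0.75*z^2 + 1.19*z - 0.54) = -1.1175*z^4 + 1.2706*z^3 + 0.8102*z^2 - 1.6589*z + 0.5886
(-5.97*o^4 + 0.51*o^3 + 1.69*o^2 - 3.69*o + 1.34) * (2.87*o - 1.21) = -17.1339*o^5 + 8.6874*o^4 + 4.2332*o^3 - 12.6352*o^2 + 8.3107*o - 1.6214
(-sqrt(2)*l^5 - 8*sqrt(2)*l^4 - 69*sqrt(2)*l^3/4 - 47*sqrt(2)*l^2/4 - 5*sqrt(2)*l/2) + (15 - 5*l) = -sqrt(2)*l^5 - 8*sqrt(2)*l^4 - 69*sqrt(2)*l^3/4 - 47*sqrt(2)*l^2/4 - 5*l - 5*sqrt(2)*l/2 + 15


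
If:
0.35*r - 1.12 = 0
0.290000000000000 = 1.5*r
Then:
No Solution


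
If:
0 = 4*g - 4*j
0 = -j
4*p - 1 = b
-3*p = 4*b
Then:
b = -3/19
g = 0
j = 0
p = 4/19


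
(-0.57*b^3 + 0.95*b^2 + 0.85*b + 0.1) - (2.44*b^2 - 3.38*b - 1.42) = -0.57*b^3 - 1.49*b^2 + 4.23*b + 1.52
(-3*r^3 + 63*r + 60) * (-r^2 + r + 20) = 3*r^5 - 3*r^4 - 123*r^3 + 3*r^2 + 1320*r + 1200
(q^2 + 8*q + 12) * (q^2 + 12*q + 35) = q^4 + 20*q^3 + 143*q^2 + 424*q + 420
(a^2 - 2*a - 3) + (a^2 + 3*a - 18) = 2*a^2 + a - 21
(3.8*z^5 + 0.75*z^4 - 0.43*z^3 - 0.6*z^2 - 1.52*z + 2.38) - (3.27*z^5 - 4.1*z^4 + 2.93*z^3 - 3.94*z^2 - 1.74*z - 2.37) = 0.53*z^5 + 4.85*z^4 - 3.36*z^3 + 3.34*z^2 + 0.22*z + 4.75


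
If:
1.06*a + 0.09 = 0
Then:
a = -0.08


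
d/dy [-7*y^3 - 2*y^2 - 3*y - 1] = -21*y^2 - 4*y - 3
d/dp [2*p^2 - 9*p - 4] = 4*p - 9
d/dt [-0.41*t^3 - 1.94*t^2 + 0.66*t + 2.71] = -1.23*t^2 - 3.88*t + 0.66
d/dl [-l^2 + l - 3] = 1 - 2*l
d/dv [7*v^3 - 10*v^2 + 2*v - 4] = 21*v^2 - 20*v + 2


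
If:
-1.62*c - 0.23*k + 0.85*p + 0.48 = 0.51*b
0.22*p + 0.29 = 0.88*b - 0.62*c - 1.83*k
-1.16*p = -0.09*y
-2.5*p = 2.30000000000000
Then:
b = 1.62016304971868*k - 0.0260236536915834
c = -0.652026639108968*k - 0.178227121368699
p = -0.92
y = -11.86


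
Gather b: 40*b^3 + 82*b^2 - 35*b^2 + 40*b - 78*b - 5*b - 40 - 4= 40*b^3 + 47*b^2 - 43*b - 44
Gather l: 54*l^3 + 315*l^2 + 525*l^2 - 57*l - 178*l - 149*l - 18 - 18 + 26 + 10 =54*l^3 + 840*l^2 - 384*l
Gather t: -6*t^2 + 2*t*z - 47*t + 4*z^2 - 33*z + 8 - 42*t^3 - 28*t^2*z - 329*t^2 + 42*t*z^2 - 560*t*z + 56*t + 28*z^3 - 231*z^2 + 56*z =-42*t^3 + t^2*(-28*z - 335) + t*(42*z^2 - 558*z + 9) + 28*z^3 - 227*z^2 + 23*z + 8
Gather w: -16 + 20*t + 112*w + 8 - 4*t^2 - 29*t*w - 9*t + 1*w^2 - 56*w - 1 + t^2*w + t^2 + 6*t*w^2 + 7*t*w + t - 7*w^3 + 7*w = -3*t^2 + 12*t - 7*w^3 + w^2*(6*t + 1) + w*(t^2 - 22*t + 63) - 9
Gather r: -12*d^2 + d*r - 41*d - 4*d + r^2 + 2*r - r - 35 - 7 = -12*d^2 - 45*d + r^2 + r*(d + 1) - 42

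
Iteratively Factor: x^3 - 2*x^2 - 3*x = (x + 1)*(x^2 - 3*x) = (x - 3)*(x + 1)*(x)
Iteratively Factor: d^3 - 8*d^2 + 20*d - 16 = (d - 2)*(d^2 - 6*d + 8) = (d - 2)^2*(d - 4)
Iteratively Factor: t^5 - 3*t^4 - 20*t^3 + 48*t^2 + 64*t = (t - 4)*(t^4 + t^3 - 16*t^2 - 16*t) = (t - 4)*(t + 1)*(t^3 - 16*t) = (t - 4)^2*(t + 1)*(t^2 + 4*t) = (t - 4)^2*(t + 1)*(t + 4)*(t)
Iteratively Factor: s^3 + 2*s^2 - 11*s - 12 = (s + 4)*(s^2 - 2*s - 3) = (s - 3)*(s + 4)*(s + 1)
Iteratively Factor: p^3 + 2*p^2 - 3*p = (p - 1)*(p^2 + 3*p) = p*(p - 1)*(p + 3)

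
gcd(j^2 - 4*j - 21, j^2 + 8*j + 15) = j + 3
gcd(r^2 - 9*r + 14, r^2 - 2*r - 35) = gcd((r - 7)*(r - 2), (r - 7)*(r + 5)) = r - 7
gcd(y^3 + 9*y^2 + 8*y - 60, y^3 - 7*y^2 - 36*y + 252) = y + 6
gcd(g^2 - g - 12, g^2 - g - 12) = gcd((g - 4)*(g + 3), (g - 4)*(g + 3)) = g^2 - g - 12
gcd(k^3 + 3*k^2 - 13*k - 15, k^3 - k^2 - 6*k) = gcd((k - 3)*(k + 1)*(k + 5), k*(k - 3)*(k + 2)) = k - 3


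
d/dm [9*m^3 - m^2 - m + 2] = 27*m^2 - 2*m - 1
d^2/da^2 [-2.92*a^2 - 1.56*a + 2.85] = -5.84000000000000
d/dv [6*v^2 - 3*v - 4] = 12*v - 3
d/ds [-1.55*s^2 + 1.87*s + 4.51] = 1.87 - 3.1*s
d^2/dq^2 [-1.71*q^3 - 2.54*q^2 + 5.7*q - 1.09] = -10.26*q - 5.08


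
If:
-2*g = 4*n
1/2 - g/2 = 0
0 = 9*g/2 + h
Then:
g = 1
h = -9/2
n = -1/2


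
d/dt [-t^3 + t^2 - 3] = t*(2 - 3*t)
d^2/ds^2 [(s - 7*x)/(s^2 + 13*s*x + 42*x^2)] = 2*((s - 7*x)*(2*s + 13*x)^2 - 3*(s + 2*x)*(s^2 + 13*s*x + 42*x^2))/(s^2 + 13*s*x + 42*x^2)^3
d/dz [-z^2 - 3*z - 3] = -2*z - 3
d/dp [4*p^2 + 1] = 8*p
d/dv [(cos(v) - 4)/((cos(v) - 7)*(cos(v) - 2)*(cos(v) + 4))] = (83*cos(v) - 17*cos(2*v) + cos(3*v) + 47)*sin(v)/(2*(cos(v) - 7)^2*(cos(v) - 2)^2*(cos(v) + 4)^2)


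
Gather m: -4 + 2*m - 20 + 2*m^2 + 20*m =2*m^2 + 22*m - 24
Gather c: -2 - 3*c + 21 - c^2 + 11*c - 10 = -c^2 + 8*c + 9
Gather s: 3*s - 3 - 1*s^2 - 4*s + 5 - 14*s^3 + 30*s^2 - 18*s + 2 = -14*s^3 + 29*s^2 - 19*s + 4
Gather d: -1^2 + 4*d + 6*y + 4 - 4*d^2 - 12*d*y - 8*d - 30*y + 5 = -4*d^2 + d*(-12*y - 4) - 24*y + 8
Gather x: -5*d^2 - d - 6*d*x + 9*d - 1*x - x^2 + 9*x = -5*d^2 + 8*d - x^2 + x*(8 - 6*d)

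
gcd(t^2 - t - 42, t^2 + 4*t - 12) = t + 6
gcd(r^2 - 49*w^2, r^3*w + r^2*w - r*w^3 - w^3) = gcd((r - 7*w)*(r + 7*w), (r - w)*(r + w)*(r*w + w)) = 1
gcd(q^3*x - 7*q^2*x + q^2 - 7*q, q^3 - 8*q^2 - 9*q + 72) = 1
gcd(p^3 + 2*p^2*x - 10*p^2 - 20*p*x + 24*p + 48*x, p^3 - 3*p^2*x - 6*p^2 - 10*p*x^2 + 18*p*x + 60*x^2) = p^2 + 2*p*x - 6*p - 12*x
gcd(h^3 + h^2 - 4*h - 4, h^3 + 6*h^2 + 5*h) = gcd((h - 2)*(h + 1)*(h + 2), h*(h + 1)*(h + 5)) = h + 1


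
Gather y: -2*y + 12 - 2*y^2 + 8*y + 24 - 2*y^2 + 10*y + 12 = -4*y^2 + 16*y + 48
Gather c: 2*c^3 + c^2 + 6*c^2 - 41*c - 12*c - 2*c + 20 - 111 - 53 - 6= 2*c^3 + 7*c^2 - 55*c - 150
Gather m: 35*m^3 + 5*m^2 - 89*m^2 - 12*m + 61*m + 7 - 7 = 35*m^3 - 84*m^2 + 49*m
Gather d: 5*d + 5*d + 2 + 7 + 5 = 10*d + 14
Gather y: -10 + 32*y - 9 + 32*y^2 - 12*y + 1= 32*y^2 + 20*y - 18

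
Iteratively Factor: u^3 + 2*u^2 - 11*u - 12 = (u - 3)*(u^2 + 5*u + 4) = (u - 3)*(u + 4)*(u + 1)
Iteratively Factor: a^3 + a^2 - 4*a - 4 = (a - 2)*(a^2 + 3*a + 2) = (a - 2)*(a + 1)*(a + 2)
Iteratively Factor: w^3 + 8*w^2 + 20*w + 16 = (w + 2)*(w^2 + 6*w + 8) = (w + 2)^2*(w + 4)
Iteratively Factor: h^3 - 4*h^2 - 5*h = (h + 1)*(h^2 - 5*h) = h*(h + 1)*(h - 5)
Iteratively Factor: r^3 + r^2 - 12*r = (r - 3)*(r^2 + 4*r) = r*(r - 3)*(r + 4)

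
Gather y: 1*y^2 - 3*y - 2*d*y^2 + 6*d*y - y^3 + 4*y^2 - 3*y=-y^3 + y^2*(5 - 2*d) + y*(6*d - 6)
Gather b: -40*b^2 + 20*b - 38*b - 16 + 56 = -40*b^2 - 18*b + 40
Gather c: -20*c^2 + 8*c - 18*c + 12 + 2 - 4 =-20*c^2 - 10*c + 10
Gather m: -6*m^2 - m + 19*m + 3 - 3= -6*m^2 + 18*m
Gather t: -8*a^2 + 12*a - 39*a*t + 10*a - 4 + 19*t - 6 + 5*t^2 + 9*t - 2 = -8*a^2 + 22*a + 5*t^2 + t*(28 - 39*a) - 12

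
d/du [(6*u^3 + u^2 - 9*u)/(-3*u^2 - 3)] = (-6*u^4 - 27*u^2 - 2*u + 9)/(3*(u^4 + 2*u^2 + 1))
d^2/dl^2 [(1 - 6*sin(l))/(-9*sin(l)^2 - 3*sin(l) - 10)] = 9*(-54*sin(l)^5 + 54*sin(l)^4 + 477*sin(l)^3 - 73*sin(l)^2 - 448*sin(l) - 22)/(9*sin(l)^2 + 3*sin(l) + 10)^3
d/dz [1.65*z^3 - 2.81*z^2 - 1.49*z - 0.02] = 4.95*z^2 - 5.62*z - 1.49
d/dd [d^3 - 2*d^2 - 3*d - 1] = 3*d^2 - 4*d - 3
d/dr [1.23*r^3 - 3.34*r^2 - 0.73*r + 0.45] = 3.69*r^2 - 6.68*r - 0.73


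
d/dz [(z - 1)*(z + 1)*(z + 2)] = 3*z^2 + 4*z - 1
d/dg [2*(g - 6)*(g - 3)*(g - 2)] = 6*g^2 - 44*g + 72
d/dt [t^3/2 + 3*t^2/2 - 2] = 3*t*(t + 2)/2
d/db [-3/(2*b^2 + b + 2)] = 3*(4*b + 1)/(2*b^2 + b + 2)^2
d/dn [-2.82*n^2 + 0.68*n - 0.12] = 0.68 - 5.64*n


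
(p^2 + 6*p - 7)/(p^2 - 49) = (p - 1)/(p - 7)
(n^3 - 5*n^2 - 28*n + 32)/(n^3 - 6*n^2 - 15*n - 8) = (n^2 + 3*n - 4)/(n^2 + 2*n + 1)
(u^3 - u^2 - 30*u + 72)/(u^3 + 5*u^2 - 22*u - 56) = (u^2 + 3*u - 18)/(u^2 + 9*u + 14)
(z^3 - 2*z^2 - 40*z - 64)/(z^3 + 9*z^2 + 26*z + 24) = (z - 8)/(z + 3)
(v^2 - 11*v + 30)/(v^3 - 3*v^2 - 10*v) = (v - 6)/(v*(v + 2))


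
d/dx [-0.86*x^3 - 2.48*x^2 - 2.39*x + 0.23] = -2.58*x^2 - 4.96*x - 2.39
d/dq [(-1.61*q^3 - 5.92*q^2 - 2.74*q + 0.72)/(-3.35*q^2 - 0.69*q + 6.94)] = (5.3935*q^4 + 2.2218*q^3 - 38.6144*q^2 - 77.3456*q - 18.5188)/(11.2225*q^4 + 4.623*q^3 - 46.0219*q^2 - 9.5772*q + 48.1636)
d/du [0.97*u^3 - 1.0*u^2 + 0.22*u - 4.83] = 2.91*u^2 - 2.0*u + 0.22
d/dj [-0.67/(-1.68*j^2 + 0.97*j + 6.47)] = (0.6499 - 2.2512*j)/(-1.68*j^2 + 0.97*j + 6.47)^2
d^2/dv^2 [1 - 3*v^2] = -6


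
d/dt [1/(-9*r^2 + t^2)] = -2*t/(9*r^2 - t^2)^2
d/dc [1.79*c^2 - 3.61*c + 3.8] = 3.58*c - 3.61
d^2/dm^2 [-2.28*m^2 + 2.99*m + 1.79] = -4.56000000000000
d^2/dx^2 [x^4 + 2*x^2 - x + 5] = 12*x^2 + 4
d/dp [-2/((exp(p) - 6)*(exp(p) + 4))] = 4*(exp(p) - 1)*exp(p)/((exp(p) - 6)^2*(exp(p) + 4)^2)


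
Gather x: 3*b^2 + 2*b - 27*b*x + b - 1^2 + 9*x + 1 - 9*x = 3*b^2 - 27*b*x + 3*b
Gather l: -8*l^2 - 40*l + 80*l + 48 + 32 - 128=-8*l^2 + 40*l - 48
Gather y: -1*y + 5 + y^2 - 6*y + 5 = y^2 - 7*y + 10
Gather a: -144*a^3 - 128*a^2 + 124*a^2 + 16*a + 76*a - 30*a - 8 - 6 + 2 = -144*a^3 - 4*a^2 + 62*a - 12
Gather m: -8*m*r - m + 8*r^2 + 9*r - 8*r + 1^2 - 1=m*(-8*r - 1) + 8*r^2 + r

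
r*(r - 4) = r^2 - 4*r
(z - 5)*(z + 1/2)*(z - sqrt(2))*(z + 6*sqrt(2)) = z^4 - 9*z^3/2 + 5*sqrt(2)*z^3 - 45*sqrt(2)*z^2/2 - 29*z^2/2 - 25*sqrt(2)*z/2 + 54*z + 30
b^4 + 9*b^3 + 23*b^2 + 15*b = b*(b + 1)*(b + 3)*(b + 5)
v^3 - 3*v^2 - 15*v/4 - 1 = (v - 4)*(v + 1/2)^2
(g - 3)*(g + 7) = g^2 + 4*g - 21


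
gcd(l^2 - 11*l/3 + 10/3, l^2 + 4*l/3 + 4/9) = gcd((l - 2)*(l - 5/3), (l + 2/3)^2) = 1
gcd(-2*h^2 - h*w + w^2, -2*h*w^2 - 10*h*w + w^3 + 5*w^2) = -2*h + w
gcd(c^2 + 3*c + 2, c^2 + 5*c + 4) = c + 1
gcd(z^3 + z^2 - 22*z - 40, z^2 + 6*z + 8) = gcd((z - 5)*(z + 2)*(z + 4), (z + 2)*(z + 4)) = z^2 + 6*z + 8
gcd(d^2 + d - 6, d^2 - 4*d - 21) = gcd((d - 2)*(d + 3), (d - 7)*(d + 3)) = d + 3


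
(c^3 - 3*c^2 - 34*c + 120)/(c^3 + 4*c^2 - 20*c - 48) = (c - 5)/(c + 2)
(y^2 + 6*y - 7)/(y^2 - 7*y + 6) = (y + 7)/(y - 6)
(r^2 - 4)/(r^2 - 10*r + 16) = (r + 2)/(r - 8)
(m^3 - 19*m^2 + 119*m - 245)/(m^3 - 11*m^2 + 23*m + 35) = (m - 7)/(m + 1)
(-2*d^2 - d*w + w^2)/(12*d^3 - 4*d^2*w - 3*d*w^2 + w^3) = (d + w)/(-6*d^2 - d*w + w^2)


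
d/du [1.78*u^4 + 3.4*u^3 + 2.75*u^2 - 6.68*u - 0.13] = 7.12*u^3 + 10.2*u^2 + 5.5*u - 6.68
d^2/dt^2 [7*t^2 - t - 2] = 14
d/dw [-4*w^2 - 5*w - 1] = -8*w - 5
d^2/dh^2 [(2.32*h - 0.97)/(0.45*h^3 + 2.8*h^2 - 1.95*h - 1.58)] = (2.8188*h^5 + 15.1821*h^4 + 20.894*h^3 - 20.72751*h^2 + 89.22126*h - 30.25525)/(0.091125*h^9 + 1.701*h^8 + 9.399375*h^7 + 6.25015*h^6 - 52.675425*h^5 + 3.09809999999999*h^4 + 47.716065*h^3 + 2.94591*h^2 - 14.60394*h - 3.944312)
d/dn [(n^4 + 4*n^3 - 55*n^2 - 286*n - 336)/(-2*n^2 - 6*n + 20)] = (-2*n^5 - 13*n^4 + 16*n^3 - n^2 - 1772*n - 3868)/(2*(n^4 + 6*n^3 - 11*n^2 - 60*n + 100))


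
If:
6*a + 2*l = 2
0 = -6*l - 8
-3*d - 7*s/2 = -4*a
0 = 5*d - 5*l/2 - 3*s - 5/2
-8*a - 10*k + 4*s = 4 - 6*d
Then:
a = 7/9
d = 77/318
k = -961/1590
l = -4/3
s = 325/477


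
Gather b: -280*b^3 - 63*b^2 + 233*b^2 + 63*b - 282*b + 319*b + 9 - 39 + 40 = -280*b^3 + 170*b^2 + 100*b + 10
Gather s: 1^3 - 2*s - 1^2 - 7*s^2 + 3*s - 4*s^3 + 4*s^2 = -4*s^3 - 3*s^2 + s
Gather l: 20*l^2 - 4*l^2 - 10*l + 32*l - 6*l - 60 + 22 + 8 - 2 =16*l^2 + 16*l - 32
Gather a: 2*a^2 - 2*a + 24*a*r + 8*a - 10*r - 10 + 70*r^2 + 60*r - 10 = 2*a^2 + a*(24*r + 6) + 70*r^2 + 50*r - 20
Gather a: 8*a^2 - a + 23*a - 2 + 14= 8*a^2 + 22*a + 12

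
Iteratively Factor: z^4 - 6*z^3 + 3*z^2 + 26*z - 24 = (z - 4)*(z^3 - 2*z^2 - 5*z + 6) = (z - 4)*(z - 3)*(z^2 + z - 2) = (z - 4)*(z - 3)*(z - 1)*(z + 2)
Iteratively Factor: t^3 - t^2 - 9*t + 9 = (t - 3)*(t^2 + 2*t - 3) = (t - 3)*(t + 3)*(t - 1)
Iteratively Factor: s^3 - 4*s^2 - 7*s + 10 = (s + 2)*(s^2 - 6*s + 5) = (s - 5)*(s + 2)*(s - 1)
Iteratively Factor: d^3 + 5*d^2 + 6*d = (d + 3)*(d^2 + 2*d) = (d + 2)*(d + 3)*(d)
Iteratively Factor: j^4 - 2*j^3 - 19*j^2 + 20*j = (j + 4)*(j^3 - 6*j^2 + 5*j) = (j - 5)*(j + 4)*(j^2 - j) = (j - 5)*(j - 1)*(j + 4)*(j)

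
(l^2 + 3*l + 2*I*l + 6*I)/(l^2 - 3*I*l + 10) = (l + 3)/(l - 5*I)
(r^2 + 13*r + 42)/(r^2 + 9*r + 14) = (r + 6)/(r + 2)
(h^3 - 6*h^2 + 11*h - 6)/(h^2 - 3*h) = h - 3 + 2/h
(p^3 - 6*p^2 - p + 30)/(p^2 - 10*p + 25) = (p^2 - p - 6)/(p - 5)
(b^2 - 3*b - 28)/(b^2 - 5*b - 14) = (b + 4)/(b + 2)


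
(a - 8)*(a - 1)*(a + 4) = a^3 - 5*a^2 - 28*a + 32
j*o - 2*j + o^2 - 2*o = (j + o)*(o - 2)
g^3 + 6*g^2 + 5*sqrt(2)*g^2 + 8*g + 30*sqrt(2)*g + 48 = (g + 6)*(g + sqrt(2))*(g + 4*sqrt(2))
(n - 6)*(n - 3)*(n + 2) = n^3 - 7*n^2 + 36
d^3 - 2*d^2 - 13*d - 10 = (d - 5)*(d + 1)*(d + 2)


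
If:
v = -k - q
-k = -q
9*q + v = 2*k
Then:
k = 0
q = 0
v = 0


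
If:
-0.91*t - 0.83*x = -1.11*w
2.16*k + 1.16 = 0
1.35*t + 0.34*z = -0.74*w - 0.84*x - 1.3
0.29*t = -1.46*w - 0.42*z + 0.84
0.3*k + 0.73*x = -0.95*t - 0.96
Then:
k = -0.54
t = -15.84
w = 1.61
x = 19.51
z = 7.34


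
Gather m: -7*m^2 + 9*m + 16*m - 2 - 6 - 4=-7*m^2 + 25*m - 12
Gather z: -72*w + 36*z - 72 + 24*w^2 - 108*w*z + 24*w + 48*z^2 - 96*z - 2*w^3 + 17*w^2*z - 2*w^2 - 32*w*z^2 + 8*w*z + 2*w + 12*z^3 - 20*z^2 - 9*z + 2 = -2*w^3 + 22*w^2 - 46*w + 12*z^3 + z^2*(28 - 32*w) + z*(17*w^2 - 100*w - 69) - 70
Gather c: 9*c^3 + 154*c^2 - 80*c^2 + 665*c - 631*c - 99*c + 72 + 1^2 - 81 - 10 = 9*c^3 + 74*c^2 - 65*c - 18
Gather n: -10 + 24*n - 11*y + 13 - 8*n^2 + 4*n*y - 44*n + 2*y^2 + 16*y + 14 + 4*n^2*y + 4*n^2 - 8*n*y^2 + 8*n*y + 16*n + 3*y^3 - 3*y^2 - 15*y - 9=n^2*(4*y - 4) + n*(-8*y^2 + 12*y - 4) + 3*y^3 - y^2 - 10*y + 8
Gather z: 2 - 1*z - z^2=-z^2 - z + 2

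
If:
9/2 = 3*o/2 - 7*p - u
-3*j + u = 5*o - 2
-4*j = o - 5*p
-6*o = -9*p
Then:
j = -5/34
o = -30/119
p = -20/119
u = -881/238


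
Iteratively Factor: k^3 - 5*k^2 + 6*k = (k - 3)*(k^2 - 2*k) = (k - 3)*(k - 2)*(k)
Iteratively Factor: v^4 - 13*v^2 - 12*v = (v + 1)*(v^3 - v^2 - 12*v) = v*(v + 1)*(v^2 - v - 12) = v*(v + 1)*(v + 3)*(v - 4)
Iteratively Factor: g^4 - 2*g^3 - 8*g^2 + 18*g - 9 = (g - 1)*(g^3 - g^2 - 9*g + 9) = (g - 1)^2*(g^2 - 9) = (g - 3)*(g - 1)^2*(g + 3)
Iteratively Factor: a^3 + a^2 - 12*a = (a)*(a^2 + a - 12) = a*(a + 4)*(a - 3)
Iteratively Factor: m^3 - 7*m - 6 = (m - 3)*(m^2 + 3*m + 2) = (m - 3)*(m + 1)*(m + 2)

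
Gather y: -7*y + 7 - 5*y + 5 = 12 - 12*y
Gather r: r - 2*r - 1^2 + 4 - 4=-r - 1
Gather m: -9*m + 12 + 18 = 30 - 9*m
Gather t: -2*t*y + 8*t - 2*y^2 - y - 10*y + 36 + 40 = t*(8 - 2*y) - 2*y^2 - 11*y + 76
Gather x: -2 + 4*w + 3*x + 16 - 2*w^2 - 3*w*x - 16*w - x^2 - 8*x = -2*w^2 - 12*w - x^2 + x*(-3*w - 5) + 14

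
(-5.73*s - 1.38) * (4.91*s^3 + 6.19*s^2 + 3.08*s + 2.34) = -28.1343*s^4 - 42.2445*s^3 - 26.1906*s^2 - 17.6586*s - 3.2292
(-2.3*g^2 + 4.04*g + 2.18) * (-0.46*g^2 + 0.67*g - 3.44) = 1.058*g^4 - 3.3994*g^3 + 9.616*g^2 - 12.437*g - 7.4992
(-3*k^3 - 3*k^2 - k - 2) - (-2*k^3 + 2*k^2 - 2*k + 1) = -k^3 - 5*k^2 + k - 3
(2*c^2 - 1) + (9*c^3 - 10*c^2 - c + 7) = 9*c^3 - 8*c^2 - c + 6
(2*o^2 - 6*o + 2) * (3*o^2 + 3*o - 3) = 6*o^4 - 12*o^3 - 18*o^2 + 24*o - 6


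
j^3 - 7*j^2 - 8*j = j*(j - 8)*(j + 1)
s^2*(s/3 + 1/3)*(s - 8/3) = s^4/3 - 5*s^3/9 - 8*s^2/9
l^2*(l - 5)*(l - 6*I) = l^4 - 5*l^3 - 6*I*l^3 + 30*I*l^2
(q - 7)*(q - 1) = q^2 - 8*q + 7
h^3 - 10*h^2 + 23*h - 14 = (h - 7)*(h - 2)*(h - 1)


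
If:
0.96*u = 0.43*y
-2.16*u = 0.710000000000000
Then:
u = -0.33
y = -0.73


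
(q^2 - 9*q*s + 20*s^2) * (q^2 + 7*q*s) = q^4 - 2*q^3*s - 43*q^2*s^2 + 140*q*s^3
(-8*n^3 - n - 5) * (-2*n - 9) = 16*n^4 + 72*n^3 + 2*n^2 + 19*n + 45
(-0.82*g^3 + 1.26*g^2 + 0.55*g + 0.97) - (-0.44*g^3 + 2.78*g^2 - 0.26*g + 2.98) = -0.38*g^3 - 1.52*g^2 + 0.81*g - 2.01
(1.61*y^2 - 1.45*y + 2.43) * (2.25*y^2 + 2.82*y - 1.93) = 3.6225*y^4 + 1.2777*y^3 - 1.7288*y^2 + 9.6511*y - 4.6899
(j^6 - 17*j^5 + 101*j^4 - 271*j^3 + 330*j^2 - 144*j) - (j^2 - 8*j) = j^6 - 17*j^5 + 101*j^4 - 271*j^3 + 329*j^2 - 136*j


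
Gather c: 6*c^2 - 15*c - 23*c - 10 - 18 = 6*c^2 - 38*c - 28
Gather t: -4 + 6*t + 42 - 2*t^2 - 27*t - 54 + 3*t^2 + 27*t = t^2 + 6*t - 16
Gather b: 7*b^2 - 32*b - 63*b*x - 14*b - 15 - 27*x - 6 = 7*b^2 + b*(-63*x - 46) - 27*x - 21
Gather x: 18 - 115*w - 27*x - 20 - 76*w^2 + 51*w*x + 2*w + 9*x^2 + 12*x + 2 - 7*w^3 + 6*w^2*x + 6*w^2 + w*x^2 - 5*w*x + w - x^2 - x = -7*w^3 - 70*w^2 - 112*w + x^2*(w + 8) + x*(6*w^2 + 46*w - 16)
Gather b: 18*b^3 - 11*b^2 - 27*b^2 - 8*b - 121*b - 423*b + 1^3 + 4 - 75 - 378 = 18*b^3 - 38*b^2 - 552*b - 448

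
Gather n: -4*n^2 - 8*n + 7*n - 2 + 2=-4*n^2 - n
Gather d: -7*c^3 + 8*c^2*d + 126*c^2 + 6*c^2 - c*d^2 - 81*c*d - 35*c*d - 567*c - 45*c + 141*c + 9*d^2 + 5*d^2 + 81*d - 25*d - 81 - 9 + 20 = -7*c^3 + 132*c^2 - 471*c + d^2*(14 - c) + d*(8*c^2 - 116*c + 56) - 70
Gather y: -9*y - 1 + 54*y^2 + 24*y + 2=54*y^2 + 15*y + 1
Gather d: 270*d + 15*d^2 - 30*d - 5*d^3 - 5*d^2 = -5*d^3 + 10*d^2 + 240*d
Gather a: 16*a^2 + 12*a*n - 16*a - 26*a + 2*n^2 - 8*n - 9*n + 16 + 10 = 16*a^2 + a*(12*n - 42) + 2*n^2 - 17*n + 26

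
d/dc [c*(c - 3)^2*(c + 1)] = 4*c^3 - 15*c^2 + 6*c + 9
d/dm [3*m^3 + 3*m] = 9*m^2 + 3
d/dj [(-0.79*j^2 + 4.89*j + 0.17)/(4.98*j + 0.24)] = (-3.9342*j^2 - 0.379200000000001*j + 0.327)/(24.8004*j^2 + 2.3904*j + 0.0576)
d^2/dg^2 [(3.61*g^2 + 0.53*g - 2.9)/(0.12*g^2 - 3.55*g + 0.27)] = (3.090984*g^3 - 0.952343999999982*g^2 + 7.309368*g - 71.364232)/(0.001728*g^6 - 0.15336*g^5 + 4.548564*g^4 - 45.428995*g^3 + 10.234269*g^2 - 0.776385*g + 0.019683)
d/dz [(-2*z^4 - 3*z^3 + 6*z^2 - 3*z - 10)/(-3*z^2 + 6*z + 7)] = (12*z^5 - 27*z^4 - 92*z^3 - 36*z^2 + 24*z + 39)/(9*z^4 - 36*z^3 - 6*z^2 + 84*z + 49)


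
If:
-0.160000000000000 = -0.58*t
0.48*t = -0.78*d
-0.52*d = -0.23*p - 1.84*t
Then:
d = -0.17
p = -2.59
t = 0.28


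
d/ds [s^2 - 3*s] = 2*s - 3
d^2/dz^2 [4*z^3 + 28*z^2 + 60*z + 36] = 24*z + 56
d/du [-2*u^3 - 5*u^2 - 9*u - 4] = -6*u^2 - 10*u - 9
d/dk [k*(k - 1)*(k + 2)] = 3*k^2 + 2*k - 2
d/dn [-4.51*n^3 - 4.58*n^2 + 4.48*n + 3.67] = -13.53*n^2 - 9.16*n + 4.48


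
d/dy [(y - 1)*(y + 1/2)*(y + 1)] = 3*y^2 + y - 1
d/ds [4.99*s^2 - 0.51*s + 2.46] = 9.98*s - 0.51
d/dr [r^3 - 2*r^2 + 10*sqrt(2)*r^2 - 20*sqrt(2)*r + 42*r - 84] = 3*r^2 - 4*r + 20*sqrt(2)*r - 20*sqrt(2) + 42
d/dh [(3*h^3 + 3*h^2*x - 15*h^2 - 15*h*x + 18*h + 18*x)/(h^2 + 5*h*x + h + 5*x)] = 3*(-(2*h + 5*x + 1)*(h^3 + h^2*x - 5*h^2 - 5*h*x + 6*h + 6*x) + (h^2 + 5*h*x + h + 5*x)*(3*h^2 + 2*h*x - 10*h - 5*x + 6))/(h^2 + 5*h*x + h + 5*x)^2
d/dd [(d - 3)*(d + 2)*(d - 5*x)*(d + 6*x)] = 4*d^3 + 3*d^2*x - 3*d^2 - 60*d*x^2 - 2*d*x - 12*d + 30*x^2 - 6*x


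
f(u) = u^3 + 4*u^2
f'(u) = 3*u^2 + 8*u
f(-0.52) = 0.94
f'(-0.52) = -3.35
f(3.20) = 73.73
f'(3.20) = 56.32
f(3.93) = 122.48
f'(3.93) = 77.77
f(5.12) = 239.08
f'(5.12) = 119.60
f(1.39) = 10.41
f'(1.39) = 16.92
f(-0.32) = 0.38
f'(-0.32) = -2.25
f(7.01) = 541.03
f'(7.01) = 203.50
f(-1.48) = 5.52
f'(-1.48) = -5.27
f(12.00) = 2304.00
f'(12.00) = 528.00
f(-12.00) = -1152.00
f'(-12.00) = 336.00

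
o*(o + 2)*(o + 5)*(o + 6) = o^4 + 13*o^3 + 52*o^2 + 60*o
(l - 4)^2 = l^2 - 8*l + 16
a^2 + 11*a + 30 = (a + 5)*(a + 6)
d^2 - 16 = (d - 4)*(d + 4)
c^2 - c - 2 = (c - 2)*(c + 1)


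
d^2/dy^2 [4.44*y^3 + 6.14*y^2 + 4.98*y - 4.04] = 26.64*y + 12.28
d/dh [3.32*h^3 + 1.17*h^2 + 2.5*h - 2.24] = 9.96*h^2 + 2.34*h + 2.5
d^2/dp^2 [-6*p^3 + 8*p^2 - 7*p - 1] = 16 - 36*p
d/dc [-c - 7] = -1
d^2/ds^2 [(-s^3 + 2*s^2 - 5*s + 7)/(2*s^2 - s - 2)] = 2*(-21*s^3 + 102*s^2 - 114*s + 53)/(8*s^6 - 12*s^5 - 18*s^4 + 23*s^3 + 18*s^2 - 12*s - 8)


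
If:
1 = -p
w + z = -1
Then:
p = -1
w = -z - 1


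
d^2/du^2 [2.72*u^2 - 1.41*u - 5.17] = 5.44000000000000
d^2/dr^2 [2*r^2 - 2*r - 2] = 4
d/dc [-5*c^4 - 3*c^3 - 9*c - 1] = -20*c^3 - 9*c^2 - 9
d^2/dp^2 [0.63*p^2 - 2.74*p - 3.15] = 1.26000000000000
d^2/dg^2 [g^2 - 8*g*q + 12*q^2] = 2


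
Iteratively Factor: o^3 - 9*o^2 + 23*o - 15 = (o - 1)*(o^2 - 8*o + 15) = (o - 3)*(o - 1)*(o - 5)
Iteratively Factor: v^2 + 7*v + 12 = (v + 3)*(v + 4)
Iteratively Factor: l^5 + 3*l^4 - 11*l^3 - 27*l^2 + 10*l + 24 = (l + 4)*(l^4 - l^3 - 7*l^2 + l + 6) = (l + 1)*(l + 4)*(l^3 - 2*l^2 - 5*l + 6) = (l - 1)*(l + 1)*(l + 4)*(l^2 - l - 6) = (l - 1)*(l + 1)*(l + 2)*(l + 4)*(l - 3)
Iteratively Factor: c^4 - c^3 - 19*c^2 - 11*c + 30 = (c - 5)*(c^3 + 4*c^2 + c - 6) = (c - 5)*(c + 2)*(c^2 + 2*c - 3) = (c - 5)*(c - 1)*(c + 2)*(c + 3)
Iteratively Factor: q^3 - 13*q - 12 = (q + 3)*(q^2 - 3*q - 4) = (q - 4)*(q + 3)*(q + 1)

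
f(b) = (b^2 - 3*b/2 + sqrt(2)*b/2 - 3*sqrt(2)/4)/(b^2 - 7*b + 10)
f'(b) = (7 - 2*b)*(b^2 - 3*b/2 + sqrt(2)*b/2 - 3*sqrt(2)/4)/(b^2 - 7*b + 10)^2 + (2*b - 3/2 + sqrt(2)/2)/(b^2 - 7*b + 10) = (-22*b^2 - 2*sqrt(2)*b^2 + 6*sqrt(2)*b + 80*b - 60 - sqrt(2))/(4*(b^4 - 14*b^3 + 69*b^2 - 140*b + 100))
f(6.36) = 5.79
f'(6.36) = -3.58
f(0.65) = -0.20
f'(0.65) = -0.10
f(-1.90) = 0.15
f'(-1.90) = -0.11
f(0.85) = -0.21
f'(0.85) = -0.05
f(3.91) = -5.34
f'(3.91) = -5.48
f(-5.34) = 0.42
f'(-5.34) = -0.05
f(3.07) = -2.87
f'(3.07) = -1.39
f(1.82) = 1.41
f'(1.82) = 13.27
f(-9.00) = 0.57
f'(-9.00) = -0.03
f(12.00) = 1.91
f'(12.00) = -0.13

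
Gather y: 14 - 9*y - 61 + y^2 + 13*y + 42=y^2 + 4*y - 5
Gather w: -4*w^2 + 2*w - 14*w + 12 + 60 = -4*w^2 - 12*w + 72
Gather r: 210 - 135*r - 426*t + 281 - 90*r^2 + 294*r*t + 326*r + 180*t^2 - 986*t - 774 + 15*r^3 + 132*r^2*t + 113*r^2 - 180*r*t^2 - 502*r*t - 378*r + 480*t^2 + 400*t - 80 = 15*r^3 + r^2*(132*t + 23) + r*(-180*t^2 - 208*t - 187) + 660*t^2 - 1012*t - 363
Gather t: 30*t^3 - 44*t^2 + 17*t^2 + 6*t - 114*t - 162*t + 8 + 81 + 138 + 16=30*t^3 - 27*t^2 - 270*t + 243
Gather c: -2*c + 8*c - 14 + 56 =6*c + 42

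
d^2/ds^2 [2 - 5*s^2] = -10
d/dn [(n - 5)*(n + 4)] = 2*n - 1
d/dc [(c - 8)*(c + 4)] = 2*c - 4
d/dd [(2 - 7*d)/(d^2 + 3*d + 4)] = (7*d^2 - 4*d - 34)/(d^4 + 6*d^3 + 17*d^2 + 24*d + 16)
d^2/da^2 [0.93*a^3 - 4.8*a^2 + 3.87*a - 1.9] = 5.58*a - 9.6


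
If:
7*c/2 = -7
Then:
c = -2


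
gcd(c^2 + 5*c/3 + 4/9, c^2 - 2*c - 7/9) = c + 1/3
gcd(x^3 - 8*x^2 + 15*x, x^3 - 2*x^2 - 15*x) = x^2 - 5*x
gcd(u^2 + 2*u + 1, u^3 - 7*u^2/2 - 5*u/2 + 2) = u + 1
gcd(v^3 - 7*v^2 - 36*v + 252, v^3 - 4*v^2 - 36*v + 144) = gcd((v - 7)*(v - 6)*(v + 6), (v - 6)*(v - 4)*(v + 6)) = v^2 - 36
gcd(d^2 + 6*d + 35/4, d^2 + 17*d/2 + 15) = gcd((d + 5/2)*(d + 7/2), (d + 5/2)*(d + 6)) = d + 5/2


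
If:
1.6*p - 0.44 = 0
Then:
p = 0.28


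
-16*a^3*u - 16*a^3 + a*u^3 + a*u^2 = (-4*a + u)*(4*a + u)*(a*u + a)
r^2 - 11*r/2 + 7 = (r - 7/2)*(r - 2)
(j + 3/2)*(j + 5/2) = j^2 + 4*j + 15/4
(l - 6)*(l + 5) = l^2 - l - 30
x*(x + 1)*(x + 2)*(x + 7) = x^4 + 10*x^3 + 23*x^2 + 14*x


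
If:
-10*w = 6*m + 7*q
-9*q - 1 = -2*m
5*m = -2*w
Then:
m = -7/157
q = -19/157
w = 35/314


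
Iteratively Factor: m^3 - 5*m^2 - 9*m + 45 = (m + 3)*(m^2 - 8*m + 15) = (m - 3)*(m + 3)*(m - 5)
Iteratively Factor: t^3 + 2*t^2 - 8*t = (t)*(t^2 + 2*t - 8) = t*(t - 2)*(t + 4)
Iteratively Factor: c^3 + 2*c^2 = (c)*(c^2 + 2*c) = c*(c + 2)*(c)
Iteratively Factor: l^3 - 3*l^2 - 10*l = (l)*(l^2 - 3*l - 10) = l*(l + 2)*(l - 5)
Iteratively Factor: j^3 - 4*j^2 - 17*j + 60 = (j - 3)*(j^2 - j - 20) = (j - 3)*(j + 4)*(j - 5)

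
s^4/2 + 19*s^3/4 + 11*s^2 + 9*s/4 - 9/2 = (s/2 + 1/2)*(s - 1/2)*(s + 3)*(s + 6)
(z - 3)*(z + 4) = z^2 + z - 12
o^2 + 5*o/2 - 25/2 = (o - 5/2)*(o + 5)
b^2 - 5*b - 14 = (b - 7)*(b + 2)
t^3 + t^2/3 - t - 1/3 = (t - 1)*(t + 1/3)*(t + 1)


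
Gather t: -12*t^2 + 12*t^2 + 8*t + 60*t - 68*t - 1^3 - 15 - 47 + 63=0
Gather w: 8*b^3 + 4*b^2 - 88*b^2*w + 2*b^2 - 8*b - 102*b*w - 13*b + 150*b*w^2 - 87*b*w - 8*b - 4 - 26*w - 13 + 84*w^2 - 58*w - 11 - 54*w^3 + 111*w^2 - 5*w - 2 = 8*b^3 + 6*b^2 - 29*b - 54*w^3 + w^2*(150*b + 195) + w*(-88*b^2 - 189*b - 89) - 30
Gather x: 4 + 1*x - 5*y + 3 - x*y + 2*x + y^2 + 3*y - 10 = x*(3 - y) + y^2 - 2*y - 3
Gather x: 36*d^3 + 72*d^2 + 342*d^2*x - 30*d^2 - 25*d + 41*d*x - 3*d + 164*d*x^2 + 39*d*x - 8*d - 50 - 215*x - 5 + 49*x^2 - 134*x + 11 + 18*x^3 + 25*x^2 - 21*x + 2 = 36*d^3 + 42*d^2 - 36*d + 18*x^3 + x^2*(164*d + 74) + x*(342*d^2 + 80*d - 370) - 42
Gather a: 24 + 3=27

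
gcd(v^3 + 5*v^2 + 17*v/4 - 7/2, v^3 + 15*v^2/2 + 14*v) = v + 7/2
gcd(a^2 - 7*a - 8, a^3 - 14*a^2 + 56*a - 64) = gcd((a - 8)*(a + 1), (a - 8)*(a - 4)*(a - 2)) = a - 8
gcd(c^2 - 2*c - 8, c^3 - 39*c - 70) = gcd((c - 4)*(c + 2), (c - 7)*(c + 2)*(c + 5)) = c + 2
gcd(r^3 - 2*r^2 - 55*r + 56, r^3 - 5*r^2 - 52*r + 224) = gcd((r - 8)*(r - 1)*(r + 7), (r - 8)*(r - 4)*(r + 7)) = r^2 - r - 56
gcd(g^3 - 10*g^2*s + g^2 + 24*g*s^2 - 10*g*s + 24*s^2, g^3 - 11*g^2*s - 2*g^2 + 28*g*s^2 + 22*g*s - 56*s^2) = -g + 4*s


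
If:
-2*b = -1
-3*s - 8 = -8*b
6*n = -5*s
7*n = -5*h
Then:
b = 1/2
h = -14/9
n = 10/9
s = -4/3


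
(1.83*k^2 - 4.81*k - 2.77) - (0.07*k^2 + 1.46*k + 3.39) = 1.76*k^2 - 6.27*k - 6.16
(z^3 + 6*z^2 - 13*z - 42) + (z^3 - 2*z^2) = 2*z^3 + 4*z^2 - 13*z - 42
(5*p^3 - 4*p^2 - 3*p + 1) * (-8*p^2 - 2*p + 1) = -40*p^5 + 22*p^4 + 37*p^3 - 6*p^2 - 5*p + 1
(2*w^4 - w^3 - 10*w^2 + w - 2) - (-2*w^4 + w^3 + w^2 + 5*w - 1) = 4*w^4 - 2*w^3 - 11*w^2 - 4*w - 1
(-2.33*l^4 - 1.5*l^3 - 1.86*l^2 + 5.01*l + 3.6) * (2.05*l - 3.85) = -4.7765*l^5 + 5.8955*l^4 + 1.962*l^3 + 17.4315*l^2 - 11.9085*l - 13.86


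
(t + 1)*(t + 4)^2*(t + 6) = t^4 + 15*t^3 + 78*t^2 + 160*t + 96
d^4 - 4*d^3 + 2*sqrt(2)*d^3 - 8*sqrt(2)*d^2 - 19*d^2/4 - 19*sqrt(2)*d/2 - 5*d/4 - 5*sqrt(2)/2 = (d - 5)*(d + 1/2)^2*(d + 2*sqrt(2))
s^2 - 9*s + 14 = (s - 7)*(s - 2)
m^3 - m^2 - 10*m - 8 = (m - 4)*(m + 1)*(m + 2)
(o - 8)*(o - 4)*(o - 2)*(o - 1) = o^4 - 15*o^3 + 70*o^2 - 120*o + 64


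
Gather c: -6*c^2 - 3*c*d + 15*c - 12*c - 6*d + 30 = -6*c^2 + c*(3 - 3*d) - 6*d + 30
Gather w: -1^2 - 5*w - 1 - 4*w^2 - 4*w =-4*w^2 - 9*w - 2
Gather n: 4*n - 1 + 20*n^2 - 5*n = 20*n^2 - n - 1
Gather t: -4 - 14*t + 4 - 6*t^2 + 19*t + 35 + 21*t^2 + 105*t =15*t^2 + 110*t + 35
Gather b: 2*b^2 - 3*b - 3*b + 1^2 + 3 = 2*b^2 - 6*b + 4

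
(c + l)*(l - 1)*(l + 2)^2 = c*l^3 + 3*c*l^2 - 4*c + l^4 + 3*l^3 - 4*l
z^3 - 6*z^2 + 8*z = z*(z - 4)*(z - 2)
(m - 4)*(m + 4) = m^2 - 16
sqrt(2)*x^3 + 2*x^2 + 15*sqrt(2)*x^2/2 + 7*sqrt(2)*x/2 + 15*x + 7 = (x + 7)*(x + sqrt(2))*(sqrt(2)*x + sqrt(2)/2)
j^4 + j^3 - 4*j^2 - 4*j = j*(j - 2)*(j + 1)*(j + 2)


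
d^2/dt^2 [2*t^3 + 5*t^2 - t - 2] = 12*t + 10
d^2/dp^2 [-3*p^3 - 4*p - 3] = -18*p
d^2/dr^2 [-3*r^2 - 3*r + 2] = -6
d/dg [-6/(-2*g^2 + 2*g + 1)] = 12*(1 - 2*g)/(-2*g^2 + 2*g + 1)^2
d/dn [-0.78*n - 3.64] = -0.780000000000000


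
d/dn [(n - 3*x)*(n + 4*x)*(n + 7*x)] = 3*n^2 + 16*n*x - 5*x^2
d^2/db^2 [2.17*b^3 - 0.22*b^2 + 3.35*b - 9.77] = 13.02*b - 0.44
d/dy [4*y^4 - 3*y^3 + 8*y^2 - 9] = y*(16*y^2 - 9*y + 16)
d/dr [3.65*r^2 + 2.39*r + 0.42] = 7.3*r + 2.39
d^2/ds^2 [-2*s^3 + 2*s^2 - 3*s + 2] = 4 - 12*s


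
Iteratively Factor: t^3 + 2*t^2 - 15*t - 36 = (t + 3)*(t^2 - t - 12) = (t - 4)*(t + 3)*(t + 3)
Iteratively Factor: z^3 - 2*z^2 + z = (z)*(z^2 - 2*z + 1) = z*(z - 1)*(z - 1)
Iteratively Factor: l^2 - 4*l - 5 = (l - 5)*(l + 1)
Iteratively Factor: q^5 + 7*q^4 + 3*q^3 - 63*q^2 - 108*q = (q)*(q^4 + 7*q^3 + 3*q^2 - 63*q - 108) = q*(q - 3)*(q^3 + 10*q^2 + 33*q + 36) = q*(q - 3)*(q + 4)*(q^2 + 6*q + 9) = q*(q - 3)*(q + 3)*(q + 4)*(q + 3)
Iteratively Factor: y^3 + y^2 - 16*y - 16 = (y + 1)*(y^2 - 16) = (y - 4)*(y + 1)*(y + 4)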